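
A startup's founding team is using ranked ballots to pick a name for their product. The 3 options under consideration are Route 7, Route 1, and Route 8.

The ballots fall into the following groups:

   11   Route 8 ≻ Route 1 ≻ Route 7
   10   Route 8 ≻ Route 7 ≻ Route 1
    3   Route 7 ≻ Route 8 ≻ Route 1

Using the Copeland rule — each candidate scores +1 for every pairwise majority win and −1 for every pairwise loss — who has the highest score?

Pairwise results:
  Route 7 vs Route 1: Route 7 wins 13–11.
  Route 7 vs Route 8: Route 8 wins 21–3.
  Route 1 vs Route 8: Route 8 wins 24–0.
Copeland scores (wins − losses):
  Route 7: 1 − 1 = 0
  Route 1: 0 − 2 = -2
  Route 8: 2 − 0 = 2
Route 8 has the best Copeland score.

Route 8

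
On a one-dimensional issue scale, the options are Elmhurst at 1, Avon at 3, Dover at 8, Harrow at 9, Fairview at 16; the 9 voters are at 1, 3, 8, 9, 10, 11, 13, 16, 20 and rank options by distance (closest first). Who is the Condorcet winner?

With single-peaked preferences on a line, the Condorcet winner is the candidate closest to the median voter.
The median voter (position 10) is closest to Harrow at 9.
Check: Harrow vs Elmhurst — voters closer to Harrow: 7 of 9.

Harrow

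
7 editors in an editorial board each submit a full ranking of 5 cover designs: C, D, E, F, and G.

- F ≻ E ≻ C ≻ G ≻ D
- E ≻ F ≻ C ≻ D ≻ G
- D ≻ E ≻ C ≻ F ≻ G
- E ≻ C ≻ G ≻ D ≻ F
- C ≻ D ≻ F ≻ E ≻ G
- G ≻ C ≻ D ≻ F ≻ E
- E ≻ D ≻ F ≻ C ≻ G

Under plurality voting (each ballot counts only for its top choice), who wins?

E

First-place vote totals:
  C: 1
  D: 1
  E: 3
  F: 1
  G: 1
E has the most first-place votes.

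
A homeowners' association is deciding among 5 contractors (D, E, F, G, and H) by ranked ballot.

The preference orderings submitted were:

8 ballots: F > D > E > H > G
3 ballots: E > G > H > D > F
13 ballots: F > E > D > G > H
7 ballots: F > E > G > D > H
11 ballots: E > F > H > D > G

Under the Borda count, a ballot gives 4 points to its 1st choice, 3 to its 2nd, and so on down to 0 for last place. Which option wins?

F

Borda scores:
  D: 8·3 + 3·1 + 13·2 + 7·1 + 11·1 = 71
  E: 8·2 + 3·4 + 13·3 + 7·3 + 11·4 = 132
  F: 8·4 + 3·0 + 13·4 + 7·4 + 11·3 = 145
  G: 8·0 + 3·3 + 13·1 + 7·2 + 11·0 = 36
  H: 8·1 + 3·2 + 13·0 + 7·0 + 11·2 = 36
F has the highest total.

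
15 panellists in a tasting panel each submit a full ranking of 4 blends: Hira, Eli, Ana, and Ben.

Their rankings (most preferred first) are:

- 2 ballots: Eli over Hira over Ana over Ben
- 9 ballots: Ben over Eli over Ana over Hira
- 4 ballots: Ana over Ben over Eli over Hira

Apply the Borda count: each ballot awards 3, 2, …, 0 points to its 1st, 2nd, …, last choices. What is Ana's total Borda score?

Borda scores:
  Hira: 2·2 + 9·0 + 4·0 = 4
  Eli: 2·3 + 9·2 + 4·1 = 28
  Ana: 2·1 + 9·1 + 4·3 = 23
  Ben: 2·0 + 9·3 + 4·2 = 35

23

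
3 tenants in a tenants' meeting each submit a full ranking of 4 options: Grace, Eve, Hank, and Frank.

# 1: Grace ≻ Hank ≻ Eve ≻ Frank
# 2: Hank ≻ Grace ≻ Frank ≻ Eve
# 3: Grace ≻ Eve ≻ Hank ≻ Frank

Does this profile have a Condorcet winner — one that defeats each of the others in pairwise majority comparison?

Head-to-head results (3 voters total):
Grace vs Eve: Grace wins 3–0.
Grace vs Hank: Grace wins 2–1.
Grace vs Frank: Grace wins 3–0.
Eve vs Hank: Hank wins 2–1.
Eve vs Frank: Eve wins 2–1.
Hank vs Frank: Hank wins 3–0.
Grace beats each rival — Eve (3–0), Hank (2–1), Frank (3–0) — so Grace is the Condorcet winner.

Yes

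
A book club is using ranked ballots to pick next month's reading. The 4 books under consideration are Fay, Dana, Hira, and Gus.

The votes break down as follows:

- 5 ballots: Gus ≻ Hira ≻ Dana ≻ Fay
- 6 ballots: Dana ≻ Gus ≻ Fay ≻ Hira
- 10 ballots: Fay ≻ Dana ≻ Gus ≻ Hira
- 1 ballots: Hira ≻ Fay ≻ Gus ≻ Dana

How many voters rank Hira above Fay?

Ballots ranking Hira above Fay: 5+1 = 6.
Ballots ranking Fay above Hira: 6+10 = 16.
So 6 of 22 voters prefer Hira to Fay.

6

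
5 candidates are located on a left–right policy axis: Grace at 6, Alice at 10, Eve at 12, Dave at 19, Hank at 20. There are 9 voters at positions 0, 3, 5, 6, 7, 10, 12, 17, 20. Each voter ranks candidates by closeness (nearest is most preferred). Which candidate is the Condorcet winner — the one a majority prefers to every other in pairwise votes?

Grace

With single-peaked preferences on a line, the Condorcet winner is the candidate closest to the median voter.
The median voter (position 7) is closest to Grace at 6.
Check: Grace vs Hank — voters closer to Grace: 7 of 9.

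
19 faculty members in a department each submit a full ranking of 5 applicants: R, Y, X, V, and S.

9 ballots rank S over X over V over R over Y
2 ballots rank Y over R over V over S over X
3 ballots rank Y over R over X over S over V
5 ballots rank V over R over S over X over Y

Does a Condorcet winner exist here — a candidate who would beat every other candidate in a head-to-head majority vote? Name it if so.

There is no Condorcet winner

Head-to-head results (19 voters total):
R vs Y: R wins 14–5.
R vs X: R wins 10–9.
R vs V: V wins 14–5.
R vs S: R wins 10–9.
Y vs X: X wins 14–5.
Y vs V: V wins 14–5.
Y vs S: S wins 14–5.
X vs V: X wins 12–7.
X vs S: S wins 16–3.
V vs S: S wins 12–7.
No candidate beats all others: R beats X beats V beats R, a majority cycle.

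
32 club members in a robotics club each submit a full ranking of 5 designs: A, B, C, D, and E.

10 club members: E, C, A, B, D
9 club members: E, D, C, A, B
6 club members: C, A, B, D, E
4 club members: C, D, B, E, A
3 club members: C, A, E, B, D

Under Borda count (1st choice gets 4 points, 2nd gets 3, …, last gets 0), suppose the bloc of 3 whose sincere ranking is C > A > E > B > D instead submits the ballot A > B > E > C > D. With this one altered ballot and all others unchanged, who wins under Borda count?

Borda totals with the altered ballot: A 59, B 39, C 91, D 45, E 86.
The winner is unchanged: still C.

C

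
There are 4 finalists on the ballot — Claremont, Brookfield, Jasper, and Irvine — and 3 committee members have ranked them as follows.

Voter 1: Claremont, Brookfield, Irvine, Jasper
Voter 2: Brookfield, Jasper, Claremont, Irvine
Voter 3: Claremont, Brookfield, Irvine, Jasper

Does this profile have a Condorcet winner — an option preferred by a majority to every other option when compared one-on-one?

Head-to-head results (3 voters total):
Claremont vs Brookfield: Claremont wins 2–1.
Claremont vs Jasper: Claremont wins 2–1.
Claremont vs Irvine: Claremont wins 3–0.
Brookfield vs Jasper: Brookfield wins 3–0.
Brookfield vs Irvine: Brookfield wins 3–0.
Jasper vs Irvine: Irvine wins 2–1.
Claremont beats each rival — Brookfield (2–1), Jasper (2–1), Irvine (3–0) — so Claremont is the Condorcet winner.

Yes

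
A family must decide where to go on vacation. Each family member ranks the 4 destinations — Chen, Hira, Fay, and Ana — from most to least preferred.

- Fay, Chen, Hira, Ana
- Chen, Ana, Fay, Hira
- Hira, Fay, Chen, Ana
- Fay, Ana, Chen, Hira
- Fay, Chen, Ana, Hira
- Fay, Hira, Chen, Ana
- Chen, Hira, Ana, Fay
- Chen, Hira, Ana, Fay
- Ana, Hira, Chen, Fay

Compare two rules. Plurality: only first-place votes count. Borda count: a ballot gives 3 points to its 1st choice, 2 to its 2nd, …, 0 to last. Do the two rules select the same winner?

Plurality first-place counts: Chen 3, Hira 1, Fay 4, Ana 1 → Fay.
Borda totals: Chen 17, Hira 12, Fay 15, Ana 10 → Chen.
The two rules disagree: plurality picks Fay, Borda picks Chen.

No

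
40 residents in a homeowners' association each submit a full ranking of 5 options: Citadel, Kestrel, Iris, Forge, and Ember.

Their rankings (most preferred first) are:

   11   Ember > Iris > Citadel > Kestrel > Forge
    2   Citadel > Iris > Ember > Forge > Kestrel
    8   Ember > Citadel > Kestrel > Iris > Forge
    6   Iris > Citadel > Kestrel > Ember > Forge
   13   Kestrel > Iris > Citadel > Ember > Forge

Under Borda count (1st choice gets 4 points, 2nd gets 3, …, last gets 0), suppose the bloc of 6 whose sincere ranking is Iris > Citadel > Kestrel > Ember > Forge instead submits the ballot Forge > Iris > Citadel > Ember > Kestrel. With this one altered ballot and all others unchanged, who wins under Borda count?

Borda totals with the altered ballot: Citadel 92, Kestrel 79, Iris 104, Forge 26, Ember 99.
The winner is unchanged: still Iris.

Iris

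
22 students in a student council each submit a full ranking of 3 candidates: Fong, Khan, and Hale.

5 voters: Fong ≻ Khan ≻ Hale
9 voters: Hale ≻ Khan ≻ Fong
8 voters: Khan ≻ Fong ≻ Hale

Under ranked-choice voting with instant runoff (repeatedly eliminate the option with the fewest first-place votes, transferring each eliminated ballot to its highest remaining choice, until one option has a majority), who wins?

Round 1: Hale 9, Khan 8, Fong 5. Fong has the fewest and is eliminated.
Round 2: Khan 13, Hale 9. Khan has a majority.

Khan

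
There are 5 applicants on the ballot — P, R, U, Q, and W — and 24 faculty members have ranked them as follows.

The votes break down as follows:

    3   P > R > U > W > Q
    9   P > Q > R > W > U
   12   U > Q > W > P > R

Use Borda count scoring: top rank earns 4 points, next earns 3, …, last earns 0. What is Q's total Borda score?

Borda scores:
  P: 3·4 + 9·4 + 12·1 = 60
  R: 3·3 + 9·2 + 12·0 = 27
  U: 3·2 + 9·0 + 12·4 = 54
  Q: 3·0 + 9·3 + 12·3 = 63
  W: 3·1 + 9·1 + 12·2 = 36

63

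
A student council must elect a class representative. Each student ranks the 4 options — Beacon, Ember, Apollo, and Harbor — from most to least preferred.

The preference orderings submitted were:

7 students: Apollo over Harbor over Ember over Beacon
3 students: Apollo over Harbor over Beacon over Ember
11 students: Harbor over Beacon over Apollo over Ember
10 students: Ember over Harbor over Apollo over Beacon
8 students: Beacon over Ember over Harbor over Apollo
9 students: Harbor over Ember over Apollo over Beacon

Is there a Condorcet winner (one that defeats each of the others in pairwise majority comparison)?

Head-to-head results (48 voters total):
Beacon vs Ember: Ember wins 26–22.
Beacon vs Apollo: Apollo wins 29–19.
Beacon vs Harbor: Harbor wins 40–8.
Ember vs Apollo: Ember wins 27–21.
Ember vs Harbor: Harbor wins 30–18.
Apollo vs Harbor: Harbor wins 38–10.
Harbor beats each rival — Beacon (40–8), Ember (30–18), Apollo (38–10) — so Harbor is the Condorcet winner.

Yes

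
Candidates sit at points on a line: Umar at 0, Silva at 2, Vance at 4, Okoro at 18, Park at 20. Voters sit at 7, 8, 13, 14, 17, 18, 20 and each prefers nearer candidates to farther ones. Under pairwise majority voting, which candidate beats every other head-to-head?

With single-peaked preferences on a line, the Condorcet winner is the candidate closest to the median voter.
The median voter (position 14) is closest to Okoro at 18.
Check: Okoro vs Vance — voters closer to Okoro: 5 of 7.

Okoro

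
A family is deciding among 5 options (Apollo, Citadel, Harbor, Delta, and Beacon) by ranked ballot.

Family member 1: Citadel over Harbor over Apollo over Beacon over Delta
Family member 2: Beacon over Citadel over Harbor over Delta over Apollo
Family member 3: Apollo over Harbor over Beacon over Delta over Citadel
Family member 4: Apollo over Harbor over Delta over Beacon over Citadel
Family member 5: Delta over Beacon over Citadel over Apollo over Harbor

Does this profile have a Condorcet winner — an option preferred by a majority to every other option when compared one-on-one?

Head-to-head results (5 voters total):
Apollo vs Citadel: Citadel wins 3–2.
Apollo vs Harbor: Apollo wins 3–2.
Apollo vs Delta: Apollo wins 3–2.
Apollo vs Beacon: Apollo wins 3–2.
Citadel vs Harbor: Citadel wins 3–2.
Citadel vs Delta: Delta wins 3–2.
Citadel vs Beacon: Beacon wins 4–1.
Harbor vs Delta: Harbor wins 4–1.
Harbor vs Beacon: Harbor wins 3–2.
Delta vs Beacon: Beacon wins 3–2.
No candidate beats all others: Apollo beats Delta beats Citadel beats Apollo, a majority cycle.

No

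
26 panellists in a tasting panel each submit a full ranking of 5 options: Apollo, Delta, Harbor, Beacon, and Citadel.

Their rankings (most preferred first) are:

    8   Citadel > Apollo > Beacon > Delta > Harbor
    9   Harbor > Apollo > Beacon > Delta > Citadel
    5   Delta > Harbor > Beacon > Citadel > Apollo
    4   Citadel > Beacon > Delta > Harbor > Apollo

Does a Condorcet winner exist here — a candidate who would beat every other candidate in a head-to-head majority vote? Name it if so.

No Condorcet winner

Head-to-head results (26 voters total):
Apollo vs Delta: Apollo wins 17–9.
Apollo vs Harbor: Harbor wins 18–8.
Apollo vs Beacon: Apollo wins 17–9.
Apollo vs Citadel: Citadel wins 17–9.
Delta vs Harbor: Delta wins 17–9.
Delta vs Beacon: Beacon wins 21–5.
Delta vs Citadel: Delta wins 14–12.
Harbor vs Beacon: Harbor wins 14–12.
Harbor vs Citadel: Harbor wins 14–12.
Beacon vs Citadel: Beacon wins 14–12.
No candidate beats all others: Apollo beats Delta beats Harbor beats Apollo, a majority cycle.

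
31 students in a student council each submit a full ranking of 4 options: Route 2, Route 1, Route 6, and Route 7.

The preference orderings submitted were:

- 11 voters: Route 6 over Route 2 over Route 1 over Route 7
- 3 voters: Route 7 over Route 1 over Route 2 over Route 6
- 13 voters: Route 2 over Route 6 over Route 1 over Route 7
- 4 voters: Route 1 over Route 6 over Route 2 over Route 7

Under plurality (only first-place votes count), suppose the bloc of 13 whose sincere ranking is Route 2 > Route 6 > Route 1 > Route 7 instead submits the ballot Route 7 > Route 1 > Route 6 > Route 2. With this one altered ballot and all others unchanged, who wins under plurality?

Route 7

First-place totals with the altered ballot: Route 2 0, Route 1 4, Route 6 11, Route 7 16.
The switch changes the winner from Route 2 to Route 7.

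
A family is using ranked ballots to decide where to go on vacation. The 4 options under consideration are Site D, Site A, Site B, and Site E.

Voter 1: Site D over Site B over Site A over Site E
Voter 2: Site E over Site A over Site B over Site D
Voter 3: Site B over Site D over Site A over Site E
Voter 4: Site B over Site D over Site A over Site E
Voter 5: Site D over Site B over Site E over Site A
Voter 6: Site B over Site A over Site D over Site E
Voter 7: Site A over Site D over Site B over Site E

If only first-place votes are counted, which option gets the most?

Site B

First-place vote totals:
  Site D: 2
  Site A: 1
  Site B: 3
  Site E: 1
Site B has the most first-place votes.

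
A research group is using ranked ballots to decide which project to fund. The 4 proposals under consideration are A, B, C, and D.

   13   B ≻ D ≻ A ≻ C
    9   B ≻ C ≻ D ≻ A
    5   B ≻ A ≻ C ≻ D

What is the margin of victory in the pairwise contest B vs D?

Ballots ranking B above D: 13+9+5 = 27.
Ballots ranking D above B: 0.
B wins 27–0, a margin of 27.

27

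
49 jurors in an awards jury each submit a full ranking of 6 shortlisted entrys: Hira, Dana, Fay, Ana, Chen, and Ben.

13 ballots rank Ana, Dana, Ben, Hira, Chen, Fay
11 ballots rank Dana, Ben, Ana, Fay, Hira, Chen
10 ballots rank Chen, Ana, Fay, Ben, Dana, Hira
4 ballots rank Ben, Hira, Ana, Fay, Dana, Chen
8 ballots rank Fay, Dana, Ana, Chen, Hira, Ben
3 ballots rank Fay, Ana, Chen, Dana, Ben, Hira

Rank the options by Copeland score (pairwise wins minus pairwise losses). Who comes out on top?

Pairwise results:
  Hira vs Dana: Dana wins 45–4.
  Hira vs Fay: Fay wins 32–17.
  Hira vs Ana: Ana wins 45–4.
  Hira vs Chen: Hira wins 28–21.
  Hira vs Ben: Ben wins 41–8.
  Dana vs Fay: Fay wins 25–24.
  Dana vs Ana: Ana wins 30–19.
  Dana vs Chen: Dana wins 36–13.
  Dana vs Ben: Dana wins 35–14.
  Fay vs Ana: Ana wins 38–11.
  Fay vs Chen: Fay wins 26–23.
  Fay vs Ben: Ben wins 28–21.
  Ana vs Chen: Ana wins 39–10.
  Ana vs Ben: Ana wins 34–15.
  Chen vs Ben: Ben wins 28–21.
Copeland scores (wins − losses):
  Hira: 1 − 4 = -3
  Dana: 3 − 2 = 1
  Fay: 3 − 2 = 1
  Ana: 5 − 0 = 5
  Chen: 0 − 5 = -5
  Ben: 3 − 2 = 1
Ana has the best Copeland score.

Ana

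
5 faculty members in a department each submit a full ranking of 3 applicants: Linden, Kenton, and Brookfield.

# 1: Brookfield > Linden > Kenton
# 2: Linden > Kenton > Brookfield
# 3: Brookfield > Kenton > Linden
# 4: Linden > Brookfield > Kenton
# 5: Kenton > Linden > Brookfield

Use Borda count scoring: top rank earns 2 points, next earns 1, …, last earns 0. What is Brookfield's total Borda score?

5

Borda scores:
  Linden: 1 + 2 + 0 + 2 + 1 = 6
  Kenton: 0 + 1 + 1 + 0 + 2 = 4
  Brookfield: 2 + 0 + 2 + 1 + 0 = 5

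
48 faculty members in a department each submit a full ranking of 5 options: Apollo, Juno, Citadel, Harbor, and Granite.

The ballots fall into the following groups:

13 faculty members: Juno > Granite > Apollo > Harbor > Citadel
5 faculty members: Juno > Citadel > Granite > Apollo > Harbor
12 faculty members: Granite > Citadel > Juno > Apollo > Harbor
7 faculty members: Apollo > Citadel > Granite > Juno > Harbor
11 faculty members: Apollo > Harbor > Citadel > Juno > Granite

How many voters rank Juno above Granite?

29

Ballots ranking Juno above Granite: 13+5+11 = 29.
Ballots ranking Granite above Juno: 12+7 = 19.
So 29 of 48 voters prefer Juno to Granite.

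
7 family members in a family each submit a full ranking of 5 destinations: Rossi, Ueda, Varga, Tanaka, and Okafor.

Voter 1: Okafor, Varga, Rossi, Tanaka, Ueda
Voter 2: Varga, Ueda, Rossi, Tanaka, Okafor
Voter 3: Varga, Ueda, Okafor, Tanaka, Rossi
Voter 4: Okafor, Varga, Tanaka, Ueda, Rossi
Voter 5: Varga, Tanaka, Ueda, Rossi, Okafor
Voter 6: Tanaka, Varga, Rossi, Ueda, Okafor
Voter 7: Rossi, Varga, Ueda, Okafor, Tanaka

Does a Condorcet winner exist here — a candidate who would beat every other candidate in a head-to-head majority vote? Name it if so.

Head-to-head results (7 voters total):
Rossi vs Ueda: Ueda wins 4–3.
Rossi vs Varga: Varga wins 6–1.
Rossi vs Tanaka: Tanaka wins 4–3.
Rossi vs Okafor: Rossi wins 4–3.
Ueda vs Varga: Varga wins 7–0.
Ueda vs Tanaka: Tanaka wins 4–3.
Ueda vs Okafor: Ueda wins 5–2.
Varga vs Tanaka: Varga wins 6–1.
Varga vs Okafor: Varga wins 5–2.
Tanaka vs Okafor: Okafor wins 4–3.
Varga beats each rival — Rossi (6–1), Ueda (7–0), Tanaka (6–1), Okafor (5–2) — so Varga is the Condorcet winner.

Varga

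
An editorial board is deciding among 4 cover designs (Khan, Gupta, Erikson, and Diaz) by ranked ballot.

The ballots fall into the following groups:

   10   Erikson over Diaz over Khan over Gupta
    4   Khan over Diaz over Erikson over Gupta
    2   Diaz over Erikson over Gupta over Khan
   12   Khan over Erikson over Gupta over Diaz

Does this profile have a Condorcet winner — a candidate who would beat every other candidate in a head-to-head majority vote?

Yes

Head-to-head results (28 voters total):
Khan vs Gupta: Khan wins 26–2.
Khan vs Erikson: Khan wins 16–12.
Khan vs Diaz: Khan wins 16–12.
Gupta vs Erikson: Erikson wins 28–0.
Gupta vs Diaz: Diaz wins 16–12.
Erikson vs Diaz: Erikson wins 22–6.
Khan beats each rival — Gupta (26–2), Erikson (16–12), Diaz (16–12) — so Khan is the Condorcet winner.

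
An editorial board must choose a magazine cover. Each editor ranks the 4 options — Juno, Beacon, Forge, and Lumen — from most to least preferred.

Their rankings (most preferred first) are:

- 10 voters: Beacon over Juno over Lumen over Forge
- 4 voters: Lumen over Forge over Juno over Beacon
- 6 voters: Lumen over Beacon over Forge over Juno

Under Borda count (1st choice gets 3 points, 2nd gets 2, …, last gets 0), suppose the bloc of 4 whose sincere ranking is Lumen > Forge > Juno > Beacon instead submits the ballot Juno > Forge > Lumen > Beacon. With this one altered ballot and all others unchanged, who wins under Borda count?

Beacon

Borda totals with the altered ballot: Juno 32, Beacon 42, Forge 14, Lumen 32.
The winner is unchanged: still Beacon.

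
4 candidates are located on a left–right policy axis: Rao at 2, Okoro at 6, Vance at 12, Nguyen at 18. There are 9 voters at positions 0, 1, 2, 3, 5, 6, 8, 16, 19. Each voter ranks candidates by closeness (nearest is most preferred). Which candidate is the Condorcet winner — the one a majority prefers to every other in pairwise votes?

Okoro

With single-peaked preferences on a line, the Condorcet winner is the candidate closest to the median voter.
The median voter (position 5) is closest to Okoro at 6.
Check: Okoro vs Rao — voters closer to Okoro: 5 of 9.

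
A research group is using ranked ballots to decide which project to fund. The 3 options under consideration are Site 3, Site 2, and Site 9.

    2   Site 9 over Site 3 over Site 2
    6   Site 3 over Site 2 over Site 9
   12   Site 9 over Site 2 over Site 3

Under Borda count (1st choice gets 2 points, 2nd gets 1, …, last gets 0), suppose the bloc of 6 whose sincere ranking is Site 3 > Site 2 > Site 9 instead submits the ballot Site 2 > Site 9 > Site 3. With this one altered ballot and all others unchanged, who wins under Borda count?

Site 9

Borda totals with the altered ballot: Site 3 2, Site 2 24, Site 9 34.
The winner is unchanged: still Site 9.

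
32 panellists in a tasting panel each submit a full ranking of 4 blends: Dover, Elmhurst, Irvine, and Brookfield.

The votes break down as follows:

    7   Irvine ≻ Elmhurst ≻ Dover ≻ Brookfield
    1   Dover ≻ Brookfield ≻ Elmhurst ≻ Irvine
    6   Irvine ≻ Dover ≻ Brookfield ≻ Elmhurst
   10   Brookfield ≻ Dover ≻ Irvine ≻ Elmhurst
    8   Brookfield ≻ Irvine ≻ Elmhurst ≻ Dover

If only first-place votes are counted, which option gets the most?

Brookfield

First-place vote totals:
  Dover: 1
  Elmhurst: 0
  Irvine: 13
  Brookfield: 18
Brookfield has the most first-place votes.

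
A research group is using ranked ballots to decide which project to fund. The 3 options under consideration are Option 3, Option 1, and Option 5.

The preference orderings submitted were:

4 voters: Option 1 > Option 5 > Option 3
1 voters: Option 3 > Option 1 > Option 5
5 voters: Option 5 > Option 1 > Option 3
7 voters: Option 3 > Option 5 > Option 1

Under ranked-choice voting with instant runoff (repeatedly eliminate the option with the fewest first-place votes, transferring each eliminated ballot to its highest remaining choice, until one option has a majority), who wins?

Option 5

Round 1: Option 3 8, Option 5 5, Option 1 4. Option 1 has the fewest and is eliminated.
Round 2: Option 5 9, Option 3 8. Option 5 has a majority.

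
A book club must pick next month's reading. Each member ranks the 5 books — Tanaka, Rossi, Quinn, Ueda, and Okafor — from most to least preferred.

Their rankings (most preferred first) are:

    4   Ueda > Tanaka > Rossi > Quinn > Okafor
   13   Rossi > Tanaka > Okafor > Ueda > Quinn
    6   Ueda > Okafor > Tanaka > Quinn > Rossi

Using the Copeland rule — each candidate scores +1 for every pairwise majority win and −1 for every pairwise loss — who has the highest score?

Pairwise results:
  Tanaka vs Rossi: Rossi wins 13–10.
  Tanaka vs Quinn: Tanaka wins 23–0.
  Tanaka vs Ueda: Tanaka wins 13–10.
  Tanaka vs Okafor: Tanaka wins 17–6.
  Rossi vs Quinn: Rossi wins 17–6.
  Rossi vs Ueda: Rossi wins 13–10.
  Rossi vs Okafor: Rossi wins 17–6.
  Quinn vs Ueda: Ueda wins 23–0.
  Quinn vs Okafor: Okafor wins 19–4.
  Ueda vs Okafor: Okafor wins 13–10.
Copeland scores (wins − losses):
  Tanaka: 3 − 1 = 2
  Rossi: 4 − 0 = 4
  Quinn: 0 − 4 = -4
  Ueda: 1 − 3 = -2
  Okafor: 2 − 2 = 0
Rossi has the best Copeland score.

Rossi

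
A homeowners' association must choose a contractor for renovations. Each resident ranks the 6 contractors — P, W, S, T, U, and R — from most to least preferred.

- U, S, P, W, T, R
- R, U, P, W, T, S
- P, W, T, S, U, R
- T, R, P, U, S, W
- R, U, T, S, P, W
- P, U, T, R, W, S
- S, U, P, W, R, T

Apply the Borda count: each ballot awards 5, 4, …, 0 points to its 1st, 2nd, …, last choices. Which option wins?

U

Borda scores:
  P: 3 + 3 + 5 + 3 + 1 + 5 + 3 = 23
  W: 2 + 2 + 4 + 0 + 0 + 1 + 2 = 11
  S: 4 + 0 + 2 + 1 + 2 + 0 + 5 = 14
  T: 1 + 1 + 3 + 5 + 3 + 3 + 0 = 16
  U: 5 + 4 + 1 + 2 + 4 + 4 + 4 = 24
  R: 0 + 5 + 0 + 4 + 5 + 2 + 1 = 17
U has the highest total.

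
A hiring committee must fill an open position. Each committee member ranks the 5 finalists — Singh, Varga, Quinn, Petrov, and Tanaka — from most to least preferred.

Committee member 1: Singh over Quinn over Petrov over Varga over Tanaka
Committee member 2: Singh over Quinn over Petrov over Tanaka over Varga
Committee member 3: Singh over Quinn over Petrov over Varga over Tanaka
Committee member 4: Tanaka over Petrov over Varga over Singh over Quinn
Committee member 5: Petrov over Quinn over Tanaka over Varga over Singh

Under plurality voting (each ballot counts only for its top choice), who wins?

First-place vote totals:
  Singh: 3
  Varga: 0
  Quinn: 0
  Petrov: 1
  Tanaka: 1
Singh has the most first-place votes.

Singh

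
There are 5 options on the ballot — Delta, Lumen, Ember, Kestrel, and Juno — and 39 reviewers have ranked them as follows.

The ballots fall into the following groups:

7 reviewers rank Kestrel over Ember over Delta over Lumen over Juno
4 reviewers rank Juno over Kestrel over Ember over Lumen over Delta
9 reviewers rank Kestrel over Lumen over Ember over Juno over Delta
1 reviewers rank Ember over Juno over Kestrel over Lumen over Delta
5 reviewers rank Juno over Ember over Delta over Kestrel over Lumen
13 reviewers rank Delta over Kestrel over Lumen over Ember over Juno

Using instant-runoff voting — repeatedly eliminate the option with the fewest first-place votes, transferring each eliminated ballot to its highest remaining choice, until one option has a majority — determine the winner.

Round 1: Kestrel 16, Delta 13, Juno 9, Ember 1, Lumen 0. Lumen has the fewest and is eliminated.
Round 2: Kestrel 16, Delta 13, Juno 9, Ember 1. Ember has the fewest and is eliminated.
Round 3: Kestrel 16, Delta 13, Juno 10. Juno has the fewest and is eliminated.
Round 4: Kestrel 21, Delta 18. Kestrel has a majority.

Kestrel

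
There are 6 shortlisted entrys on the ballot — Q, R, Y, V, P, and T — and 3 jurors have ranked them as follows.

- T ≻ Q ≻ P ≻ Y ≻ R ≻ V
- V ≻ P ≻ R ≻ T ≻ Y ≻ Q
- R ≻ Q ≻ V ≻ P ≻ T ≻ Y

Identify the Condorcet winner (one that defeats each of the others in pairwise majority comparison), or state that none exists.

There is no Condorcet winner

Head-to-head results (3 voters total):
Q vs R: R wins 2–1.
Q vs Y: Q wins 2–1.
Q vs V: Q wins 2–1.
Q vs P: Q wins 2–1.
Q vs T: T wins 2–1.
R vs Y: R wins 2–1.
R vs V: R wins 2–1.
R vs P: P wins 2–1.
R vs T: R wins 2–1.
Y vs V: V wins 2–1.
Y vs P: P wins 3–0.
Y vs T: T wins 3–0.
V vs P: V wins 2–1.
V vs T: V wins 2–1.
P vs T: P wins 2–1.
No candidate beats all others: Q beats P beats R beats Q, a majority cycle.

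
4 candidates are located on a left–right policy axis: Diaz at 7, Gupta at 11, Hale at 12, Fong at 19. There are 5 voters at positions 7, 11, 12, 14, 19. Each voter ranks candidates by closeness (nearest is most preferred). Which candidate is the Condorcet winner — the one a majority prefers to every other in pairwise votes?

Hale

With single-peaked preferences on a line, the Condorcet winner is the candidate closest to the median voter.
The median voter (position 12) is closest to Hale at 12.
Check: Hale vs Fong — voters closer to Hale: 4 of 5.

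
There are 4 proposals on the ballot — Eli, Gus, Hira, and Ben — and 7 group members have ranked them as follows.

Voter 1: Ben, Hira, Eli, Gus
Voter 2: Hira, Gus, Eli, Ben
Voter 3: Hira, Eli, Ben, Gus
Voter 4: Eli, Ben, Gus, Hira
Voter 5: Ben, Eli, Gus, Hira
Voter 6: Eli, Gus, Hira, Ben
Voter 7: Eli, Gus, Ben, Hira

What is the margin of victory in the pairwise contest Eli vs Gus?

Ballots ranking Eli above Gus: 6.
Ballots ranking Gus above Eli: 1.
Eli wins 6–1, a margin of 5.

5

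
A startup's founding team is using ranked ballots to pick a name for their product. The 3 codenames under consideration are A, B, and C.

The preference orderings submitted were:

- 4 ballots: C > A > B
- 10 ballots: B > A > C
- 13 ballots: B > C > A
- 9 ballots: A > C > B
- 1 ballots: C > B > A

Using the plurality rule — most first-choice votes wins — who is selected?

B

First-place vote totals:
  A: 9
  B: 23
  C: 5
B has the most first-place votes.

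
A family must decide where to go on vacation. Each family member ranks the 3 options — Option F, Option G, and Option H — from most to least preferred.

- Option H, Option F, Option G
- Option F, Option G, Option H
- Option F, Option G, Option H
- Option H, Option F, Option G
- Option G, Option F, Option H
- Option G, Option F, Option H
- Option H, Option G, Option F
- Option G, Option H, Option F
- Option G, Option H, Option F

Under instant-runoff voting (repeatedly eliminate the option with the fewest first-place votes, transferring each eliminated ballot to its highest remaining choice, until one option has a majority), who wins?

Option G

Round 1: Option G 4, Option H 3, Option F 2. Option F has the fewest and is eliminated.
Round 2: Option G 6, Option H 3. Option G has a majority.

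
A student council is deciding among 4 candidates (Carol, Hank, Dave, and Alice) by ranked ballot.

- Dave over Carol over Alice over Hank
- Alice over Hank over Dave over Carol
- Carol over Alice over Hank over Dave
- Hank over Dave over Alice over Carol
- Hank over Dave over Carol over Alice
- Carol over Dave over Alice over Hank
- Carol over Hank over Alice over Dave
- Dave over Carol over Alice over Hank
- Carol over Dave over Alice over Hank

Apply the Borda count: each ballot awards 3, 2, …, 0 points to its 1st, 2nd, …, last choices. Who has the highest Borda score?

Carol

Borda scores:
  Carol: 2 + 0 + 3 + 0 + 1 + 3 + 3 + 2 + 3 = 17
  Hank: 0 + 2 + 1 + 3 + 3 + 0 + 2 + 0 + 0 = 11
  Dave: 3 + 1 + 0 + 2 + 2 + 2 + 0 + 3 + 2 = 15
  Alice: 1 + 3 + 2 + 1 + 0 + 1 + 1 + 1 + 1 = 11
Carol has the highest total.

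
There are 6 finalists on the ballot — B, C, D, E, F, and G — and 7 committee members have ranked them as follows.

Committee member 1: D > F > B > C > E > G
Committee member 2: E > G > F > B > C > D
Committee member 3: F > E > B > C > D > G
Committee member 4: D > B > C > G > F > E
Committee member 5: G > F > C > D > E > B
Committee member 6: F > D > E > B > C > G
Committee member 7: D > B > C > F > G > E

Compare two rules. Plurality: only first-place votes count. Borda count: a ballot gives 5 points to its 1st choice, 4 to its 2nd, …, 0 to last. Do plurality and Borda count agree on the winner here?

Plurality first-place counts: B 0, C 0, D 3, E 1, F 2, G 1 → D.
Borda totals: B 18, C 15, D 22, E 14, F 24, G 12 → F.
The two rules disagree: plurality picks D, Borda picks F.

No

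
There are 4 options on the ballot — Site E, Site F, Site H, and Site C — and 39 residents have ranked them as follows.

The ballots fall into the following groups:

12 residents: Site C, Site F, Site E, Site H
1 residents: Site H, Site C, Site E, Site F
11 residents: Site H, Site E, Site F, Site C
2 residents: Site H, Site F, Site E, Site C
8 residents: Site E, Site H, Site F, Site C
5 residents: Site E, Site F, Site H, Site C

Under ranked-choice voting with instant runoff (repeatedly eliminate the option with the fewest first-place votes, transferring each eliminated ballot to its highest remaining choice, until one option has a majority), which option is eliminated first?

Round 1: Site H 14, Site E 13, Site C 12, Site F 0. Site F has the fewest and is eliminated.
Round 2: Site H 14, Site E 13, Site C 12. Site C has the fewest and is eliminated.
Round 3: Site E 25, Site H 14. Site E has a majority.

Site F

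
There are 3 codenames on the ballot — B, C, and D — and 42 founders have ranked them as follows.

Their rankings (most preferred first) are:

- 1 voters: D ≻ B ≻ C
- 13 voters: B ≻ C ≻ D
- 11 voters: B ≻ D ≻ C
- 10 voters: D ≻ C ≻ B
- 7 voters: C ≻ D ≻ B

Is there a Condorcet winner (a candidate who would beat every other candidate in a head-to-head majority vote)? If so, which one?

B

Head-to-head results (42 voters total):
B vs C: B wins 25–17.
B vs D: B wins 24–18.
C vs D: D wins 22–20.
B beats each rival — C (25–17), D (24–18) — so B is the Condorcet winner.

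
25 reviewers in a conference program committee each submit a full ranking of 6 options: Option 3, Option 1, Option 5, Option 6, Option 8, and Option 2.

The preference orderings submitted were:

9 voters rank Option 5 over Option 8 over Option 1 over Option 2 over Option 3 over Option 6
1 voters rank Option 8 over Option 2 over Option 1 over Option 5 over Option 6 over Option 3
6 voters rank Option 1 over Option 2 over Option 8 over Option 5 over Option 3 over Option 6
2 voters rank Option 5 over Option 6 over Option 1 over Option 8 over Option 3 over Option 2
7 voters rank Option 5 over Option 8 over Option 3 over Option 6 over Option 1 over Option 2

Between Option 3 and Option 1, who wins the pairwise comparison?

Option 1

Ballots ranking Option 3 above Option 1: 7.
Ballots ranking Option 1 above Option 3: 9+1+6+2 = 18.
Option 1 wins the head-to-head, 18–7.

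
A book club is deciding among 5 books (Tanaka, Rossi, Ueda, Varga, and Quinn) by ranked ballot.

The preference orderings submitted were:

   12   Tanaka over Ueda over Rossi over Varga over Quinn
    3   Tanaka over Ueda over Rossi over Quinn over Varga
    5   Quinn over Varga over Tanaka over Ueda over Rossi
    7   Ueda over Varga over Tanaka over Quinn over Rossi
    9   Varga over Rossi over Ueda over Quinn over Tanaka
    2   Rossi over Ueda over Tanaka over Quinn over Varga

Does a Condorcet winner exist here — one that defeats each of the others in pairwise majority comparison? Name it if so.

Head-to-head results (38 voters total):
Tanaka vs Rossi: Tanaka wins 27–11.
Tanaka vs Ueda: Tanaka wins 20–18.
Tanaka vs Varga: Varga wins 21–17.
Tanaka vs Quinn: Tanaka wins 24–14.
Rossi vs Ueda: Ueda wins 27–11.
Rossi vs Varga: Varga wins 21–17.
Rossi vs Quinn: Rossi wins 26–12.
Ueda vs Varga: Ueda wins 24–14.
Ueda vs Quinn: Ueda wins 33–5.
Varga vs Quinn: Varga wins 28–10.
No candidate beats all others: Tanaka beats Ueda beats Varga beats Tanaka, a majority cycle.

No Condorcet winner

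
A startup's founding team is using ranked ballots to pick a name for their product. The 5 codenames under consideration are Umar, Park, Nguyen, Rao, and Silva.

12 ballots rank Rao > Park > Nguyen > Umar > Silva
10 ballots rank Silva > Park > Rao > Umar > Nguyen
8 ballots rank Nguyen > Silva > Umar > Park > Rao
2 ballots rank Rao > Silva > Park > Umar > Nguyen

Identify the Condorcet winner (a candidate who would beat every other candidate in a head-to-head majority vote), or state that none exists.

None — there is no Condorcet winner

Head-to-head results (32 voters total):
Umar vs Park: Park wins 24–8.
Umar vs Nguyen: Nguyen wins 20–12.
Umar vs Rao: Rao wins 24–8.
Umar vs Silva: Silva wins 20–12.
Park vs Nguyen: Park wins 24–8.
Park vs Rao: Park wins 18–14.
Park vs Silva: Silva wins 20–12.
Nguyen vs Rao: Rao wins 24–8.
Nguyen vs Silva: Nguyen wins 20–12.
Rao vs Silva: Silva wins 18–14.
No candidate beats all others: Park beats Nguyen beats Silva beats Park, a majority cycle.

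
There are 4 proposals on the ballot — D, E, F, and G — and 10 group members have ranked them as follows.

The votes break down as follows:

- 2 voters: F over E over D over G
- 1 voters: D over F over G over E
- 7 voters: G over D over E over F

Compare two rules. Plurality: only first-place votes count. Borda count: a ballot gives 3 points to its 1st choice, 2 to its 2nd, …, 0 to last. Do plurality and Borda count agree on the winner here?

Plurality first-place counts: D 1, E 0, F 2, G 7 → G.
Borda totals: D 19, E 11, F 8, G 22 → G.
The two rules agree on G.

Yes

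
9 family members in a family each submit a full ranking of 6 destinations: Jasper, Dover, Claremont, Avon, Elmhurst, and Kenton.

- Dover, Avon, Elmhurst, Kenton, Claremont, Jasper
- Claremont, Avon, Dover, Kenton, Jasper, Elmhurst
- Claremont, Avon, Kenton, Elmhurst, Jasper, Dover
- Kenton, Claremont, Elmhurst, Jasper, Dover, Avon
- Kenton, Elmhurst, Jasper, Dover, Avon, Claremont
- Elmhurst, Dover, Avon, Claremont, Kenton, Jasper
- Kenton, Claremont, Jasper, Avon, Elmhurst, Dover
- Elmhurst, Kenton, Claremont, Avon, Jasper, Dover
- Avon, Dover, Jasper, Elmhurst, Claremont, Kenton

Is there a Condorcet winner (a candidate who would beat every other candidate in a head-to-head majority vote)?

No

Head-to-head results (9 voters total):
Jasper vs Dover: Jasper wins 5–4.
Jasper vs Claremont: Claremont wins 7–2.
Jasper vs Avon: Avon wins 6–3.
Jasper vs Elmhurst: Elmhurst wins 6–3.
Jasper vs Kenton: Kenton wins 8–1.
Dover vs Claremont: Claremont wins 5–4.
Dover vs Avon: Avon wins 5–4.
Dover vs Elmhurst: Elmhurst wins 6–3.
Dover vs Kenton: Kenton wins 5–4.
Claremont vs Avon: Claremont wins 5–4.
Claremont vs Elmhurst: Elmhurst wins 5–4.
Claremont vs Kenton: Kenton wins 5–4.
Avon vs Elmhurst: Avon wins 5–4.
Avon vs Kenton: Avon wins 5–4.
Elmhurst vs Kenton: Kenton wins 5–4.
No candidate beats all others: Claremont beats Avon beats Elmhurst beats Claremont, a majority cycle.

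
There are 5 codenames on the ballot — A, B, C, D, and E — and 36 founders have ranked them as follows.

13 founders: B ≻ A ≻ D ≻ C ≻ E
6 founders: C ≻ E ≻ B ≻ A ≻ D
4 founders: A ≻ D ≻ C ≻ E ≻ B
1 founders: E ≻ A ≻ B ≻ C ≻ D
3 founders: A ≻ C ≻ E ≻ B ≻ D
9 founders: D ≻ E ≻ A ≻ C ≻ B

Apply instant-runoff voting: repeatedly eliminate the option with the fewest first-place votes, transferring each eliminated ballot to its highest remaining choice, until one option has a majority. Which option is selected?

Round 1: B 13, D 9, A 7, C 6, E 1. E has the fewest and is eliminated.
Round 2: B 13, D 9, A 8, C 6. C has the fewest and is eliminated.
Round 3: B 19, D 9, A 8. B has a majority.

B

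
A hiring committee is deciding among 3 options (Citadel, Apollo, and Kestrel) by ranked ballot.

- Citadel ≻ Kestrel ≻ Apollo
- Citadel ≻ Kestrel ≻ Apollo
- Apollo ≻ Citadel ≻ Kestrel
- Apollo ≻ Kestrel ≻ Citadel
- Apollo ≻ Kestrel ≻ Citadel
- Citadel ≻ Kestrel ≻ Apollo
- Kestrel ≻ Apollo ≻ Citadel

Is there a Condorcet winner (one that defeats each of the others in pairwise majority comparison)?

No

Head-to-head results (7 voters total):
Citadel vs Apollo: Apollo wins 4–3.
Citadel vs Kestrel: Citadel wins 4–3.
Apollo vs Kestrel: Kestrel wins 4–3.
No candidate beats all others: Citadel beats Kestrel beats Apollo beats Citadel, a majority cycle.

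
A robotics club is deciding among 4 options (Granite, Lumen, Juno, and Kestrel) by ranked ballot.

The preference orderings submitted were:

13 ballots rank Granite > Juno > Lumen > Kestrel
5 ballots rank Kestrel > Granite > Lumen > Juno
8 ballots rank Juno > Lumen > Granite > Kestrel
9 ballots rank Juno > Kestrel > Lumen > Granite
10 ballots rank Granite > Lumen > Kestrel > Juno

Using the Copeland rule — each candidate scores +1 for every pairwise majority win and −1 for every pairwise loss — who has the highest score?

Granite

Pairwise results:
  Granite vs Lumen: Granite wins 28–17.
  Granite vs Juno: Granite wins 28–17.
  Granite vs Kestrel: Granite wins 31–14.
  Lumen vs Juno: Juno wins 30–15.
  Lumen vs Kestrel: Lumen wins 31–14.
  Juno vs Kestrel: Juno wins 30–15.
Copeland scores (wins − losses):
  Granite: 3 − 0 = 3
  Lumen: 1 − 2 = -1
  Juno: 2 − 1 = 1
  Kestrel: 0 − 3 = -3
Granite has the best Copeland score.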